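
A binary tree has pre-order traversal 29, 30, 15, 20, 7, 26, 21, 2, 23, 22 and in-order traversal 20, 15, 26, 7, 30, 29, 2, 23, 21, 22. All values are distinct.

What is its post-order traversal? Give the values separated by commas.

20, 26, 7, 15, 30, 23, 2, 22, 21, 29

The first element of pre-order is the root; it splits in-order into left and right subtrees.
Root 29: left subtree has 5 nodes {20, 15, 26, 7, 30}, right has 4 {2, 23, 21, 22}.
  Root 30: left subtree has 4 nodes {20, 15, 26, 7}, right has 0 { }.
    Root 15: left subtree has 1 node {20}, right has 2 {26, 7}.
      Root 7: left subtree has 1 node {26}, right has 0 { }.
  Root 21: left subtree has 2 nodes {2, 23}, right has 1 {22}.
    Root 2: left subtree has 0 nodes { }, right has 1 {23}.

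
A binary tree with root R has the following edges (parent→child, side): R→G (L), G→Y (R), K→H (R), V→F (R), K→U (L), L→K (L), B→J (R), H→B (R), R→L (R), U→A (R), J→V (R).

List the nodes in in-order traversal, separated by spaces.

G Y R U A K H B J V F L

In-order visits the left subtree, then the node, then the right subtree.
At R: go left to G.
  At G: no left child.
  Visit G.
  At G: go right to Y.
    Y is a leaf — visit Y.
Visit R.
At R: go right to L.
  At L: go left to K.
    At K: go left to U.
      At U: no left child.
      Visit U.
      At U: go right to A.
        A is a leaf — visit A.
    Visit K.
    At K: go right to H.
      At H: no left child.
      Visit H.
      At H: go right to B.
        At B: no left child.
        Visit B.
        At B: go right to J.
          At J: no left child.
          Visit J.
          At J: go right to V.
            At V: no left child.
            Visit V.
            At V: go right to F.
              F is a leaf — visit F.
  Visit L.
  At L: no right child.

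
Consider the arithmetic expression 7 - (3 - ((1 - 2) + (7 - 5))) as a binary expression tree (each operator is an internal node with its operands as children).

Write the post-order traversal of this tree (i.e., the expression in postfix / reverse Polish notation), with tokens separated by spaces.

7 3 1 2 - 7 5 - + - -

Post-order on an expression tree gives postfix notation: for each operator, emit left operand, right operand, then the operator.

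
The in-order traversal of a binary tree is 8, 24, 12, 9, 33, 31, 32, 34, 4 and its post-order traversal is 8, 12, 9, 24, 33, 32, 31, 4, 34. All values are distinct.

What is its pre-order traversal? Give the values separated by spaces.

34 31 33 24 8 9 12 32 4

The last element of post-order is the root; it splits in-order into left and right subtrees.
Root 34: left subtree has 7 nodes {8, 24, 12, 9, 33, 31, 32}, right has 1 {4}.
  Root 31: left subtree has 5 nodes {8, 24, 12, 9, 33}, right has 1 {32}.
    Root 33: left subtree has 4 nodes {8, 24, 12, 9}, right has 0 { }.
      Root 24: left subtree has 1 node {8}, right has 2 {12, 9}.
        Root 9: left subtree has 1 node {12}, right has 0 { }.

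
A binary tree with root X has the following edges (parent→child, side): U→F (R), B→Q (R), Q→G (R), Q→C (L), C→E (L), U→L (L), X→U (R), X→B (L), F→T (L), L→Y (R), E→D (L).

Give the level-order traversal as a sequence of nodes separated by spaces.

X B U Q L F C G Y T E D

Level-order visits nodes level by level from the root, left to right within each level.
Level 0: X
Level 1: B, U
Level 2: Q, L, F
Level 3: C, G, Y, T
Level 4: E
Level 5: D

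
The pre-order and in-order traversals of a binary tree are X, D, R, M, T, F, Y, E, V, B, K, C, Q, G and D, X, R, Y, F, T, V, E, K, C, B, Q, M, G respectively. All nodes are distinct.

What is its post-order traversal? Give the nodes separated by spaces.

The first element of pre-order is the root; it splits in-order into left and right subtrees.
Root X: left subtree has 1 node {D}, right has 12 {R, Y, F, T, V, E, K, C, B, Q, M, G}.
  Root R: left subtree has 0 nodes { }, right has 11 {Y, F, T, V, E, K, C, B, Q, M, G}.
    Root M: left subtree has 9 nodes {Y, F, T, V, E, K, C, B, Q}, right has 1 {G}.
      Root T: left subtree has 2 nodes {Y, F}, right has 6 {V, E, K, C, B, Q}.
        Root F: left subtree has 1 node {Y}, right has 0 { }.
        Root E: left subtree has 1 node {V}, right has 4 {K, C, B, Q}.
          Root B: left subtree has 2 nodes {K, C}, right has 1 {Q}.
            Root K: left subtree has 0 nodes { }, right has 1 {C}.

D Y F V C K Q B E T G M R X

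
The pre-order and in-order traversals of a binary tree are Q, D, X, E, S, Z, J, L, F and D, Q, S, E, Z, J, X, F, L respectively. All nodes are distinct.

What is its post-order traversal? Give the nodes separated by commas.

D, S, J, Z, E, F, L, X, Q

The first element of pre-order is the root; it splits in-order into left and right subtrees.
Root Q: left subtree has 1 node {D}, right has 7 {S, E, Z, J, X, F, L}.
  Root X: left subtree has 4 nodes {S, E, Z, J}, right has 2 {F, L}.
    Root E: left subtree has 1 node {S}, right has 2 {Z, J}.
      Root Z: left subtree has 0 nodes { }, right has 1 {J}.
    Root L: left subtree has 1 node {F}, right has 0 { }.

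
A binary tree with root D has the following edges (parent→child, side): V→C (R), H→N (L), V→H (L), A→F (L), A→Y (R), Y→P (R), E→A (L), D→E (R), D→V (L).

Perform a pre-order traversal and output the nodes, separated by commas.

D, V, H, N, C, E, A, F, Y, P

Pre-order visits the node, then its left subtree, then its right subtree.
Visit D.
At D: go left to V.
  Visit V.
  At V: go left to H.
    Visit H.
    At H: go left to N.
      N is a leaf — visit N.
    At H: no right child.
  At V: go right to C.
    C is a leaf — visit C.
At D: go right to E.
  Visit E.
  At E: go left to A.
    Visit A.
    At A: go left to F.
      F is a leaf — visit F.
    At A: go right to Y.
      Visit Y.
      At Y: no left child.
      At Y: go right to P.
        P is a leaf — visit P.
  At E: no right child.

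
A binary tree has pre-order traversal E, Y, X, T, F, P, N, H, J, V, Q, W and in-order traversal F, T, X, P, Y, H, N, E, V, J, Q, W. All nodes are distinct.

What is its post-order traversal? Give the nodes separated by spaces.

F T P X H N Y V W Q J E

The first element of pre-order is the root; it splits in-order into left and right subtrees.
Root E: left subtree has 7 nodes {F, T, X, P, Y, H, N}, right has 4 {V, J, Q, W}.
  Root Y: left subtree has 4 nodes {F, T, X, P}, right has 2 {H, N}.
    Root X: left subtree has 2 nodes {F, T}, right has 1 {P}.
      Root T: left subtree has 1 node {F}, right has 0 { }.
    Root N: left subtree has 1 node {H}, right has 0 { }.
  Root J: left subtree has 1 node {V}, right has 2 {Q, W}.
    Root Q: left subtree has 0 nodes { }, right has 1 {W}.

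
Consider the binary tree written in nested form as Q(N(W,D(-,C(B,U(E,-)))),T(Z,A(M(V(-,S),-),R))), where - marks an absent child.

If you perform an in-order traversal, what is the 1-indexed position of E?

In-order visits the left subtree, then the node, then the right subtree.
At Q: go left to N.
  At N: go left to W.
    W is a leaf — visit W.
  Visit N.
  At N: go right to D.
    At D: no left child.
    Visit D.
    At D: go right to C.
      At C: go left to B.
        B is a leaf — visit B.
      Visit C.
      At C: go right to U.
        At U: go left to E.
          E is a leaf — visit E.
        Visit U.
        At U: no right child.
Visit Q.
At Q: go right to T.
  At T: go left to Z.
    Z is a leaf — visit Z.
  Visit T.
  At T: go right to A.
    At A: go left to M.
      At M: go left to V.
        At V: no left child.
        Visit V.
        At V: go right to S.
          S is a leaf — visit S.
      Visit M.
      At M: no right child.
    Visit A.
    At A: go right to R.
      R is a leaf — visit R.
Full in-order sequence: W, N, D, B, C, E, U, Q, Z, T, V, S, M, A, R.

6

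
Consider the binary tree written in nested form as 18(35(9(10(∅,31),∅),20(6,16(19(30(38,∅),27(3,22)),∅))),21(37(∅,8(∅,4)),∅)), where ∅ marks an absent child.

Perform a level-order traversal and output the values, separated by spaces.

18 35 21 9 20 37 10 6 16 8 31 19 4 30 27 38 3 22

Level-order visits nodes level by level from the root, left to right within each level.
Level 0: 18
Level 1: 35, 21
Level 2: 9, 20, 37
Level 3: 10, 6, 16, 8
Level 4: 31, 19, 4
Level 5: 30, 27
Level 6: 38, 3, 22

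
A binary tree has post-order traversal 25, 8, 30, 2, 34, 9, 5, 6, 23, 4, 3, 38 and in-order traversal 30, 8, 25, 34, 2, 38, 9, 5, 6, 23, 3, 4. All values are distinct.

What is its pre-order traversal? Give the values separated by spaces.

38 34 30 8 25 2 3 23 6 5 9 4

The last element of post-order is the root; it splits in-order into left and right subtrees.
Root 38: left subtree has 5 nodes {30, 8, 25, 34, 2}, right has 6 {9, 5, 6, 23, 3, 4}.
  Root 34: left subtree has 3 nodes {30, 8, 25}, right has 1 {2}.
    Root 30: left subtree has 0 nodes { }, right has 2 {8, 25}.
      Root 8: left subtree has 0 nodes { }, right has 1 {25}.
  Root 3: left subtree has 4 nodes {9, 5, 6, 23}, right has 1 {4}.
    Root 23: left subtree has 3 nodes {9, 5, 6}, right has 0 { }.
      Root 6: left subtree has 2 nodes {9, 5}, right has 0 { }.
        Root 5: left subtree has 1 node {9}, right has 0 { }.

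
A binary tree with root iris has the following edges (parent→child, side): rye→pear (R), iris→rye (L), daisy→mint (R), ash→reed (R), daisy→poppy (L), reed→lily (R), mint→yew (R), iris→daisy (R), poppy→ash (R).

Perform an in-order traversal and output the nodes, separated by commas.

rye, pear, iris, poppy, ash, reed, lily, daisy, mint, yew

In-order visits the left subtree, then the node, then the right subtree.
At iris: go left to rye.
  At rye: no left child.
  Visit rye.
  At rye: go right to pear.
    pear is a leaf — visit pear.
Visit iris.
At iris: go right to daisy.
  At daisy: go left to poppy.
    At poppy: no left child.
    Visit poppy.
    At poppy: go right to ash.
      At ash: no left child.
      Visit ash.
      At ash: go right to reed.
        At reed: no left child.
        Visit reed.
        At reed: go right to lily.
          lily is a leaf — visit lily.
  Visit daisy.
  At daisy: go right to mint.
    At mint: no left child.
    Visit mint.
    At mint: go right to yew.
      yew is a leaf — visit yew.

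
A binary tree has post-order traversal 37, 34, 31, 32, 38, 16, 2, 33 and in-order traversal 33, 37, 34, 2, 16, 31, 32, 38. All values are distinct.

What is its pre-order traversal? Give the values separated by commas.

The last element of post-order is the root; it splits in-order into left and right subtrees.
Root 33: left subtree has 0 nodes { }, right has 7 {37, 34, 2, 16, 31, 32, 38}.
  Root 2: left subtree has 2 nodes {37, 34}, right has 4 {16, 31, 32, 38}.
    Root 34: left subtree has 1 node {37}, right has 0 { }.
    Root 16: left subtree has 0 nodes { }, right has 3 {31, 32, 38}.
      Root 38: left subtree has 2 nodes {31, 32}, right has 0 { }.
        Root 32: left subtree has 1 node {31}, right has 0 { }.

33, 2, 34, 37, 16, 38, 32, 31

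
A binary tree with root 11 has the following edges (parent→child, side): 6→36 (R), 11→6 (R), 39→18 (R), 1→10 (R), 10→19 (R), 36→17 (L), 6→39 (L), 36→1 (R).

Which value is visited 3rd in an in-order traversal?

In-order visits the left subtree, then the node, then the right subtree.
At 11: no left child.
Visit 11.
At 11: go right to 6.
  At 6: go left to 39.
    At 39: no left child.
    Visit 39.
    At 39: go right to 18.
      18 is a leaf — visit 18.
  Visit 6.
  At 6: go right to 36.
    At 36: go left to 17.
      17 is a leaf — visit 17.
    Visit 36.
    At 36: go right to 1.
      At 1: no left child.
      Visit 1.
      At 1: go right to 10.
        At 10: no left child.
        Visit 10.
        At 10: go right to 19.
          19 is a leaf — visit 19.
Full in-order sequence: 11, 39, 18, 6, 17, 36, 1, 10, 19.

18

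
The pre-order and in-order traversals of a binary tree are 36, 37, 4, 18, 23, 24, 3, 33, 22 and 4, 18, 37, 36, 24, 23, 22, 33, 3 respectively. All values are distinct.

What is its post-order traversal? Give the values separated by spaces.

The first element of pre-order is the root; it splits in-order into left and right subtrees.
Root 36: left subtree has 3 nodes {4, 18, 37}, right has 5 {24, 23, 22, 33, 3}.
  Root 37: left subtree has 2 nodes {4, 18}, right has 0 { }.
    Root 4: left subtree has 0 nodes { }, right has 1 {18}.
  Root 23: left subtree has 1 node {24}, right has 3 {22, 33, 3}.
    Root 3: left subtree has 2 nodes {22, 33}, right has 0 { }.
      Root 33: left subtree has 1 node {22}, right has 0 { }.

18 4 37 24 22 33 3 23 36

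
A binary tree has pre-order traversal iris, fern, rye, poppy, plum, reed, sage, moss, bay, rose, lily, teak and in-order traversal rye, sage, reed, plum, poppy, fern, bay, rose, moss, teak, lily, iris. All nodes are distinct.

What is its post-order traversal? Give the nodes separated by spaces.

The first element of pre-order is the root; it splits in-order into left and right subtrees.
Root iris: left subtree has 11 nodes {rye, sage, reed, plum, poppy, fern, bay, rose, moss, teak, lily}, right has 0 { }.
  Root fern: left subtree has 5 nodes {rye, sage, reed, plum, poppy}, right has 5 {bay, rose, moss, teak, lily}.
    Root rye: left subtree has 0 nodes { }, right has 4 {sage, reed, plum, poppy}.
      Root poppy: left subtree has 3 nodes {sage, reed, plum}, right has 0 { }.
        Root plum: left subtree has 2 nodes {sage, reed}, right has 0 { }.
          Root reed: left subtree has 1 node {sage}, right has 0 { }.
    Root moss: left subtree has 2 nodes {bay, rose}, right has 2 {teak, lily}.
      Root bay: left subtree has 0 nodes { }, right has 1 {rose}.
      Root lily: left subtree has 1 node {teak}, right has 0 { }.

sage reed plum poppy rye rose bay teak lily moss fern iris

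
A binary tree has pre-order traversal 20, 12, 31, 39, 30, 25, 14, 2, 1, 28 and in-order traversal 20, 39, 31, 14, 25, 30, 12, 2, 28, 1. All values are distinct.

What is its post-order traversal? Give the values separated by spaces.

The first element of pre-order is the root; it splits in-order into left and right subtrees.
Root 20: left subtree has 0 nodes { }, right has 9 {39, 31, 14, 25, 30, 12, 2, 28, 1}.
  Root 12: left subtree has 5 nodes {39, 31, 14, 25, 30}, right has 3 {2, 28, 1}.
    Root 31: left subtree has 1 node {39}, right has 3 {14, 25, 30}.
      Root 30: left subtree has 2 nodes {14, 25}, right has 0 { }.
        Root 25: left subtree has 1 node {14}, right has 0 { }.
    Root 2: left subtree has 0 nodes { }, right has 2 {28, 1}.
      Root 1: left subtree has 1 node {28}, right has 0 { }.

39 14 25 30 31 28 1 2 12 20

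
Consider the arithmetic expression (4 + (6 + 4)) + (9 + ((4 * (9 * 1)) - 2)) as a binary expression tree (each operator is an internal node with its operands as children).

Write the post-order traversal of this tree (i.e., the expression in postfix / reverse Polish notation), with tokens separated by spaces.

Post-order on an expression tree gives postfix notation: for each operator, emit left operand, right operand, then the operator.

4 6 4 + + 9 4 9 1 * * 2 - + +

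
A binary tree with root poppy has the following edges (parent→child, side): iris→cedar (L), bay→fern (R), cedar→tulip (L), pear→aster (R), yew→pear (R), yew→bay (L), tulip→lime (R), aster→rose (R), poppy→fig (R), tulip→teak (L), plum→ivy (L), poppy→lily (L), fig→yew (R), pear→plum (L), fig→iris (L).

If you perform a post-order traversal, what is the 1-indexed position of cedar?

5

Post-order visits the left subtree, then the right subtree, then the node.
At poppy: go left to lily.
  lily is a leaf — visit lily.
At poppy: go right to fig.
  At fig: go left to iris.
    At iris: go left to cedar.
      At cedar: go left to tulip.
        At tulip: go left to teak.
          teak is a leaf — visit teak.
        At tulip: go right to lime.
          lime is a leaf — visit lime.
        Visit tulip.
      At cedar: no right child.
      Visit cedar.
    At iris: no right child.
    Visit iris.
  At fig: go right to yew.
    At yew: go left to bay.
      At bay: no left child.
      At bay: go right to fern.
        fern is a leaf — visit fern.
      Visit bay.
    At yew: go right to pear.
      At pear: go left to plum.
        At plum: go left to ivy.
          ivy is a leaf — visit ivy.
        At plum: no right child.
        Visit plum.
      At pear: go right to aster.
        At aster: no left child.
        At aster: go right to rose.
          rose is a leaf — visit rose.
        Visit aster.
      Visit pear.
    Visit yew.
  Visit fig.
Visit poppy.
Full post-order sequence: lily, teak, lime, tulip, cedar, iris, fern, bay, ivy, plum, rose, aster, pear, yew, fig, poppy.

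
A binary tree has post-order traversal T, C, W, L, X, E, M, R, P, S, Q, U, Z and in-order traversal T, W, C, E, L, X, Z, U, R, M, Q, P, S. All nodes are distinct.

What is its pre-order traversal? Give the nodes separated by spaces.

Z E W T C X L U Q R M S P

The last element of post-order is the root; it splits in-order into left and right subtrees.
Root Z: left subtree has 6 nodes {T, W, C, E, L, X}, right has 6 {U, R, M, Q, P, S}.
  Root E: left subtree has 3 nodes {T, W, C}, right has 2 {L, X}.
    Root W: left subtree has 1 node {T}, right has 1 {C}.
    Root X: left subtree has 1 node {L}, right has 0 { }.
  Root U: left subtree has 0 nodes { }, right has 5 {R, M, Q, P, S}.
    Root Q: left subtree has 2 nodes {R, M}, right has 2 {P, S}.
      Root R: left subtree has 0 nodes { }, right has 1 {M}.
      Root S: left subtree has 1 node {P}, right has 0 { }.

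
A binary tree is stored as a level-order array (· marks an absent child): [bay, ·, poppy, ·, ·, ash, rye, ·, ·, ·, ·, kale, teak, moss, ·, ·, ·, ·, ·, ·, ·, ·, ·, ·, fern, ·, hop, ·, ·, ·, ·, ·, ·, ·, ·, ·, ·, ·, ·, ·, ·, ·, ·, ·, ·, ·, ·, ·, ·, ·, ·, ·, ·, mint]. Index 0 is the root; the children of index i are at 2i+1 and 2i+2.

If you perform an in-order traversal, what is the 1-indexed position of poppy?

In-order visits the left subtree, then the node, then the right subtree.
At bay: no left child.
Visit bay.
At bay: go right to poppy.
  At poppy: go left to ash.
    At ash: go left to kale.
      At kale: no left child.
      Visit kale.
      At kale: go right to fern.
        fern is a leaf — visit fern.
    Visit ash.
    At ash: go right to teak.
      At teak: no left child.
      Visit teak.
      At teak: go right to hop.
        At hop: go left to mint.
          mint is a leaf — visit mint.
        Visit hop.
        At hop: no right child.
  Visit poppy.
  At poppy: go right to rye.
    At rye: go left to moss.
      moss is a leaf — visit moss.
    Visit rye.
    At rye: no right child.
Full in-order sequence: bay, kale, fern, ash, teak, mint, hop, poppy, moss, rye.

8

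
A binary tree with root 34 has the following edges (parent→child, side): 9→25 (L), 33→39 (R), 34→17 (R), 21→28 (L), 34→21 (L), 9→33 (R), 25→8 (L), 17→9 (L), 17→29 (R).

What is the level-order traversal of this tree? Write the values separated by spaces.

34 21 17 28 9 29 25 33 8 39

Level-order visits nodes level by level from the root, left to right within each level.
Level 0: 34
Level 1: 21, 17
Level 2: 28, 9, 29
Level 3: 25, 33
Level 4: 8, 39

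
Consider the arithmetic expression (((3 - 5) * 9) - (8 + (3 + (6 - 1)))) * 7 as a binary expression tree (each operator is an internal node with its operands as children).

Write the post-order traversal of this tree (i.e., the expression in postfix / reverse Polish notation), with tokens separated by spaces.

Post-order on an expression tree gives postfix notation: for each operator, emit left operand, right operand, then the operator.

3 5 - 9 * 8 3 6 1 - + + - 7 *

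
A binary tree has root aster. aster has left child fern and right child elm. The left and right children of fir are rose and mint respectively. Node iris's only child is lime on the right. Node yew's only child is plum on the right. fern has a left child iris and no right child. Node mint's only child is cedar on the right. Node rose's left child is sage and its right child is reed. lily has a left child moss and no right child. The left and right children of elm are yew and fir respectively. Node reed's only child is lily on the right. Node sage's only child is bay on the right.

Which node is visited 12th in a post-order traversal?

Post-order visits the left subtree, then the right subtree, then the node.
At aster: go left to fern.
  At fern: go left to iris.
    At iris: no left child.
    At iris: go right to lime.
      lime is a leaf — visit lime.
    Visit iris.
  At fern: no right child.
  Visit fern.
At aster: go right to elm.
  At elm: go left to yew.
    At yew: no left child.
    At yew: go right to plum.
      plum is a leaf — visit plum.
    Visit yew.
  At elm: go right to fir.
    At fir: go left to rose.
      At rose: go left to sage.
        At sage: no left child.
        At sage: go right to bay.
          bay is a leaf — visit bay.
        Visit sage.
      At rose: go right to reed.
        At reed: no left child.
        At reed: go right to lily.
          At lily: go left to moss.
            moss is a leaf — visit moss.
          At lily: no right child.
          Visit lily.
        Visit reed.
      Visit rose.
    At fir: go right to mint.
      At mint: no left child.
      At mint: go right to cedar.
        cedar is a leaf — visit cedar.
      Visit mint.
    Visit fir.
  Visit elm.
Visit aster.
Full post-order sequence: lime, iris, fern, plum, yew, bay, sage, moss, lily, reed, rose, cedar, mint, fir, elm, aster.

cedar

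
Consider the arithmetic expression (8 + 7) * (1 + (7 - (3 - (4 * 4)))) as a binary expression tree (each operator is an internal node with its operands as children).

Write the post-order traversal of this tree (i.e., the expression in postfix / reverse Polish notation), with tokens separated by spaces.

8 7 + 1 7 3 4 4 * - - + *

Post-order on an expression tree gives postfix notation: for each operator, emit left operand, right operand, then the operator.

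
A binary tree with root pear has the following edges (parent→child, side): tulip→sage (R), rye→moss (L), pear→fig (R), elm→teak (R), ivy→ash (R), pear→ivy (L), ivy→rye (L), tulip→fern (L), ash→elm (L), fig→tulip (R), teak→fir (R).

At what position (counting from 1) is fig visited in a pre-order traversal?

9

Pre-order visits the node, then its left subtree, then its right subtree.
Visit pear.
At pear: go left to ivy.
  Visit ivy.
  At ivy: go left to rye.
    Visit rye.
    At rye: go left to moss.
      moss is a leaf — visit moss.
    At rye: no right child.
  At ivy: go right to ash.
    Visit ash.
    At ash: go left to elm.
      Visit elm.
      At elm: no left child.
      At elm: go right to teak.
        Visit teak.
        At teak: no left child.
        At teak: go right to fir.
          fir is a leaf — visit fir.
    At ash: no right child.
At pear: go right to fig.
  Visit fig.
  At fig: no left child.
  At fig: go right to tulip.
    Visit tulip.
    At tulip: go left to fern.
      fern is a leaf — visit fern.
    At tulip: go right to sage.
      sage is a leaf — visit sage.
Full pre-order sequence: pear, ivy, rye, moss, ash, elm, teak, fir, fig, tulip, fern, sage.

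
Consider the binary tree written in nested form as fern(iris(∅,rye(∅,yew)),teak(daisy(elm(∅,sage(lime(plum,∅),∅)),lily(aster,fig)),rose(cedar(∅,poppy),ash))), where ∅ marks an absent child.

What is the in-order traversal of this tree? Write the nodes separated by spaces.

iris rye yew fern elm plum lime sage daisy aster lily fig teak cedar poppy rose ash

In-order visits the left subtree, then the node, then the right subtree.
At fern: go left to iris.
  At iris: no left child.
  Visit iris.
  At iris: go right to rye.
    At rye: no left child.
    Visit rye.
    At rye: go right to yew.
      yew is a leaf — visit yew.
Visit fern.
At fern: go right to teak.
  At teak: go left to daisy.
    At daisy: go left to elm.
      At elm: no left child.
      Visit elm.
      At elm: go right to sage.
        At sage: go left to lime.
          At lime: go left to plum.
            plum is a leaf — visit plum.
          Visit lime.
          At lime: no right child.
        Visit sage.
        At sage: no right child.
    Visit daisy.
    At daisy: go right to lily.
      At lily: go left to aster.
        aster is a leaf — visit aster.
      Visit lily.
      At lily: go right to fig.
        fig is a leaf — visit fig.
  Visit teak.
  At teak: go right to rose.
    At rose: go left to cedar.
      At cedar: no left child.
      Visit cedar.
      At cedar: go right to poppy.
        poppy is a leaf — visit poppy.
    Visit rose.
    At rose: go right to ash.
      ash is a leaf — visit ash.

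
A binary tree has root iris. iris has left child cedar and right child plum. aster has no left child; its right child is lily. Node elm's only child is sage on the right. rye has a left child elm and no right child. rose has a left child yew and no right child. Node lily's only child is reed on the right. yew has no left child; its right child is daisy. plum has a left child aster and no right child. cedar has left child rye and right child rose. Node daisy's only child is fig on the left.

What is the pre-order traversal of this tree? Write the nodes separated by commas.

Pre-order visits the node, then its left subtree, then its right subtree.
Visit iris.
At iris: go left to cedar.
  Visit cedar.
  At cedar: go left to rye.
    Visit rye.
    At rye: go left to elm.
      Visit elm.
      At elm: no left child.
      At elm: go right to sage.
        sage is a leaf — visit sage.
    At rye: no right child.
  At cedar: go right to rose.
    Visit rose.
    At rose: go left to yew.
      Visit yew.
      At yew: no left child.
      At yew: go right to daisy.
        Visit daisy.
        At daisy: go left to fig.
          fig is a leaf — visit fig.
        At daisy: no right child.
    At rose: no right child.
At iris: go right to plum.
  Visit plum.
  At plum: go left to aster.
    Visit aster.
    At aster: no left child.
    At aster: go right to lily.
      Visit lily.
      At lily: no left child.
      At lily: go right to reed.
        reed is a leaf — visit reed.
  At plum: no right child.

iris, cedar, rye, elm, sage, rose, yew, daisy, fig, plum, aster, lily, reed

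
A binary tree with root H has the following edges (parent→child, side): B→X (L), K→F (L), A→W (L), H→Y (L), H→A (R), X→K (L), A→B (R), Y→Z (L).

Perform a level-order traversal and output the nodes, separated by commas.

Level-order visits nodes level by level from the root, left to right within each level.
Level 0: H
Level 1: Y, A
Level 2: Z, W, B
Level 3: X
Level 4: K
Level 5: F

H, Y, A, Z, W, B, X, K, F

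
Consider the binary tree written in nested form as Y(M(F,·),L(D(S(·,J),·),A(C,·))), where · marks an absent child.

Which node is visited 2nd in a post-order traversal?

Post-order visits the left subtree, then the right subtree, then the node.
At Y: go left to M.
  At M: go left to F.
    F is a leaf — visit F.
  At M: no right child.
  Visit M.
At Y: go right to L.
  At L: go left to D.
    At D: go left to S.
      At S: no left child.
      At S: go right to J.
        J is a leaf — visit J.
      Visit S.
    At D: no right child.
    Visit D.
  At L: go right to A.
    At A: go left to C.
      C is a leaf — visit C.
    At A: no right child.
    Visit A.
  Visit L.
Visit Y.
Full post-order sequence: F, M, J, S, D, C, A, L, Y.

M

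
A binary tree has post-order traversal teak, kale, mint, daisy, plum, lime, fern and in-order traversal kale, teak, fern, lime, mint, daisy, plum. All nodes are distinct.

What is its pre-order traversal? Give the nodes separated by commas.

fern, kale, teak, lime, plum, daisy, mint

The last element of post-order is the root; it splits in-order into left and right subtrees.
Root fern: left subtree has 2 nodes {kale, teak}, right has 4 {lime, mint, daisy, plum}.
  Root kale: left subtree has 0 nodes { }, right has 1 {teak}.
  Root lime: left subtree has 0 nodes { }, right has 3 {mint, daisy, plum}.
    Root plum: left subtree has 2 nodes {mint, daisy}, right has 0 { }.
      Root daisy: left subtree has 1 node {mint}, right has 0 { }.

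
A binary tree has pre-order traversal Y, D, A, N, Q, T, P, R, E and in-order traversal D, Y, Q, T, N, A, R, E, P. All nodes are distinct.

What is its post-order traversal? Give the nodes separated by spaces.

D T Q N E R P A Y

The first element of pre-order is the root; it splits in-order into left and right subtrees.
Root Y: left subtree has 1 node {D}, right has 7 {Q, T, N, A, R, E, P}.
  Root A: left subtree has 3 nodes {Q, T, N}, right has 3 {R, E, P}.
    Root N: left subtree has 2 nodes {Q, T}, right has 0 { }.
      Root Q: left subtree has 0 nodes { }, right has 1 {T}.
    Root P: left subtree has 2 nodes {R, E}, right has 0 { }.
      Root R: left subtree has 0 nodes { }, right has 1 {E}.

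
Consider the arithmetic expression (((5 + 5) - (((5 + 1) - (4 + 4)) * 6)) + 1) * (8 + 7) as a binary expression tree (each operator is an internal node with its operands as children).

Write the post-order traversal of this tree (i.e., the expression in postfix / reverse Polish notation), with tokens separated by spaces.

Post-order on an expression tree gives postfix notation: for each operator, emit left operand, right operand, then the operator.

5 5 + 5 1 + 4 4 + - 6 * - 1 + 8 7 + *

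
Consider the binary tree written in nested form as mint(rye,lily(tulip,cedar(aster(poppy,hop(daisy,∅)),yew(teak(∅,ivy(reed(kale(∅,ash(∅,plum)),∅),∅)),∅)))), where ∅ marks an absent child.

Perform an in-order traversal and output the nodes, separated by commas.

rye, mint, tulip, lily, poppy, aster, daisy, hop, cedar, teak, kale, ash, plum, reed, ivy, yew

In-order visits the left subtree, then the node, then the right subtree.
At mint: go left to rye.
  rye is a leaf — visit rye.
Visit mint.
At mint: go right to lily.
  At lily: go left to tulip.
    tulip is a leaf — visit tulip.
  Visit lily.
  At lily: go right to cedar.
    At cedar: go left to aster.
      At aster: go left to poppy.
        poppy is a leaf — visit poppy.
      Visit aster.
      At aster: go right to hop.
        At hop: go left to daisy.
          daisy is a leaf — visit daisy.
        Visit hop.
        At hop: no right child.
    Visit cedar.
    At cedar: go right to yew.
      At yew: go left to teak.
        At teak: no left child.
        Visit teak.
        At teak: go right to ivy.
          At ivy: go left to reed.
            At reed: go left to kale.
              At kale: no left child.
              Visit kale.
              At kale: go right to ash.
                At ash: no left child.
                Visit ash.
                At ash: go right to plum.
                  plum is a leaf — visit plum.
            Visit reed.
            At reed: no right child.
          Visit ivy.
          At ivy: no right child.
      Visit yew.
      At yew: no right child.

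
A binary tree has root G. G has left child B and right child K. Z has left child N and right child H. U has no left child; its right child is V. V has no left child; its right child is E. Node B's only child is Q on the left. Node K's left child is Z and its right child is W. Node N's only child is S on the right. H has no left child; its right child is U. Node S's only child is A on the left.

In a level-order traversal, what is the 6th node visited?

W

Level-order visits nodes level by level from the root, left to right within each level.
Level 0: G
Level 1: B, K
Level 2: Q, Z, W
Level 3: N, H
Level 4: S, U
Level 5: A, V
Level 6: E
Full level-order sequence: G, B, K, Q, Z, W, N, H, S, U, A, V, E.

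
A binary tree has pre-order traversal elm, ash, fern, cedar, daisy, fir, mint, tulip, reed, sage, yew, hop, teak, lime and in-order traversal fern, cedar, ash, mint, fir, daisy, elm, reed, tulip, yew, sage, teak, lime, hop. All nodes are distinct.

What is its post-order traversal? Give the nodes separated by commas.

cedar, fern, mint, fir, daisy, ash, reed, yew, lime, teak, hop, sage, tulip, elm

The first element of pre-order is the root; it splits in-order into left and right subtrees.
Root elm: left subtree has 6 nodes {fern, cedar, ash, mint, fir, daisy}, right has 7 {reed, tulip, yew, sage, teak, lime, hop}.
  Root ash: left subtree has 2 nodes {fern, cedar}, right has 3 {mint, fir, daisy}.
    Root fern: left subtree has 0 nodes { }, right has 1 {cedar}.
    Root daisy: left subtree has 2 nodes {mint, fir}, right has 0 { }.
      Root fir: left subtree has 1 node {mint}, right has 0 { }.
  Root tulip: left subtree has 1 node {reed}, right has 5 {yew, sage, teak, lime, hop}.
    Root sage: left subtree has 1 node {yew}, right has 3 {teak, lime, hop}.
      Root hop: left subtree has 2 nodes {teak, lime}, right has 0 { }.
        Root teak: left subtree has 0 nodes { }, right has 1 {lime}.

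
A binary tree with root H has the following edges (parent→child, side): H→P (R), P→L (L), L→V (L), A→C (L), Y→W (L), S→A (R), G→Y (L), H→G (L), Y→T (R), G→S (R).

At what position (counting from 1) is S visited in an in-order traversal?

In-order visits the left subtree, then the node, then the right subtree.
At H: go left to G.
  At G: go left to Y.
    At Y: go left to W.
      W is a leaf — visit W.
    Visit Y.
    At Y: go right to T.
      T is a leaf — visit T.
  Visit G.
  At G: go right to S.
    At S: no left child.
    Visit S.
    At S: go right to A.
      At A: go left to C.
        C is a leaf — visit C.
      Visit A.
      At A: no right child.
Visit H.
At H: go right to P.
  At P: go left to L.
    At L: go left to V.
      V is a leaf — visit V.
    Visit L.
    At L: no right child.
  Visit P.
  At P: no right child.
Full in-order sequence: W, Y, T, G, S, C, A, H, V, L, P.

5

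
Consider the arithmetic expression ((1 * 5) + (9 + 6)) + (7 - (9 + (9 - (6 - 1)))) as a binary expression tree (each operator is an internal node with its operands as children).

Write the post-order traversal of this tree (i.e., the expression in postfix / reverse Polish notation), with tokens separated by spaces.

1 5 * 9 6 + + 7 9 9 6 1 - - + - +

Post-order on an expression tree gives postfix notation: for each operator, emit left operand, right operand, then the operator.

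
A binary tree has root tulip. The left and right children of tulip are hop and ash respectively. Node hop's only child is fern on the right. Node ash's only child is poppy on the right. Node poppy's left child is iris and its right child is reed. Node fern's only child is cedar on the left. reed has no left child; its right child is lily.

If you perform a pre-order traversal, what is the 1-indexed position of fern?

3

Pre-order visits the node, then its left subtree, then its right subtree.
Visit tulip.
At tulip: go left to hop.
  Visit hop.
  At hop: no left child.
  At hop: go right to fern.
    Visit fern.
    At fern: go left to cedar.
      cedar is a leaf — visit cedar.
    At fern: no right child.
At tulip: go right to ash.
  Visit ash.
  At ash: no left child.
  At ash: go right to poppy.
    Visit poppy.
    At poppy: go left to iris.
      iris is a leaf — visit iris.
    At poppy: go right to reed.
      Visit reed.
      At reed: no left child.
      At reed: go right to lily.
        lily is a leaf — visit lily.
Full pre-order sequence: tulip, hop, fern, cedar, ash, poppy, iris, reed, lily.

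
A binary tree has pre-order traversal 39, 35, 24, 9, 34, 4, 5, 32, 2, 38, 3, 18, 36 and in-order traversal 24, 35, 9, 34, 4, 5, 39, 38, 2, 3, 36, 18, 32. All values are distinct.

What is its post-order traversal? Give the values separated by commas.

24, 5, 4, 34, 9, 35, 38, 36, 18, 3, 2, 32, 39

The first element of pre-order is the root; it splits in-order into left and right subtrees.
Root 39: left subtree has 6 nodes {24, 35, 9, 34, 4, 5}, right has 6 {38, 2, 3, 36, 18, 32}.
  Root 35: left subtree has 1 node {24}, right has 4 {9, 34, 4, 5}.
    Root 9: left subtree has 0 nodes { }, right has 3 {34, 4, 5}.
      Root 34: left subtree has 0 nodes { }, right has 2 {4, 5}.
        Root 4: left subtree has 0 nodes { }, right has 1 {5}.
  Root 32: left subtree has 5 nodes {38, 2, 3, 36, 18}, right has 0 { }.
    Root 2: left subtree has 1 node {38}, right has 3 {3, 36, 18}.
      Root 3: left subtree has 0 nodes { }, right has 2 {36, 18}.
        Root 18: left subtree has 1 node {36}, right has 0 { }.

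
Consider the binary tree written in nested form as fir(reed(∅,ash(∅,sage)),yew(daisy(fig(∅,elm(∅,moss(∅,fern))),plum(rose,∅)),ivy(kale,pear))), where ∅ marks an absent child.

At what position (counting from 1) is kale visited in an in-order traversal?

In-order visits the left subtree, then the node, then the right subtree.
At fir: go left to reed.
  At reed: no left child.
  Visit reed.
  At reed: go right to ash.
    At ash: no left child.
    Visit ash.
    At ash: go right to sage.
      sage is a leaf — visit sage.
Visit fir.
At fir: go right to yew.
  At yew: go left to daisy.
    At daisy: go left to fig.
      At fig: no left child.
      Visit fig.
      At fig: go right to elm.
        At elm: no left child.
        Visit elm.
        At elm: go right to moss.
          At moss: no left child.
          Visit moss.
          At moss: go right to fern.
            fern is a leaf — visit fern.
    Visit daisy.
    At daisy: go right to plum.
      At plum: go left to rose.
        rose is a leaf — visit rose.
      Visit plum.
      At plum: no right child.
  Visit yew.
  At yew: go right to ivy.
    At ivy: go left to kale.
      kale is a leaf — visit kale.
    Visit ivy.
    At ivy: go right to pear.
      pear is a leaf — visit pear.
Full in-order sequence: reed, ash, sage, fir, fig, elm, moss, fern, daisy, rose, plum, yew, kale, ivy, pear.

13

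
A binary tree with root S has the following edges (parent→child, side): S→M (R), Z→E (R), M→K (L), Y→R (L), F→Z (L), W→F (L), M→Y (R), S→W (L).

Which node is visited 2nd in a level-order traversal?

W

Level-order visits nodes level by level from the root, left to right within each level.
Level 0: S
Level 1: W, M
Level 2: F, K, Y
Level 3: Z, R
Level 4: E
Full level-order sequence: S, W, M, F, K, Y, Z, R, E.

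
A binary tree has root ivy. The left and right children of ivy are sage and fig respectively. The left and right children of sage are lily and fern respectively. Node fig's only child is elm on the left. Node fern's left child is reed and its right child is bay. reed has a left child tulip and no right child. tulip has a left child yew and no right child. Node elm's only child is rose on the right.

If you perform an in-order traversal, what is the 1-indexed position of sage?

In-order visits the left subtree, then the node, then the right subtree.
At ivy: go left to sage.
  At sage: go left to lily.
    lily is a leaf — visit lily.
  Visit sage.
  At sage: go right to fern.
    At fern: go left to reed.
      At reed: go left to tulip.
        At tulip: go left to yew.
          yew is a leaf — visit yew.
        Visit tulip.
        At tulip: no right child.
      Visit reed.
      At reed: no right child.
    Visit fern.
    At fern: go right to bay.
      bay is a leaf — visit bay.
Visit ivy.
At ivy: go right to fig.
  At fig: go left to elm.
    At elm: no left child.
    Visit elm.
    At elm: go right to rose.
      rose is a leaf — visit rose.
  Visit fig.
  At fig: no right child.
Full in-order sequence: lily, sage, yew, tulip, reed, fern, bay, ivy, elm, rose, fig.

2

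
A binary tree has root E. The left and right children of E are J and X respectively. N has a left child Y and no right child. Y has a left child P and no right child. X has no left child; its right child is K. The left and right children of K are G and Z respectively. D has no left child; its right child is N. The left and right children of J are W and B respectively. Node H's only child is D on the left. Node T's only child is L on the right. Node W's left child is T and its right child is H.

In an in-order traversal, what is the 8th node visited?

H

In-order visits the left subtree, then the node, then the right subtree.
At E: go left to J.
  At J: go left to W.
    At W: go left to T.
      At T: no left child.
      Visit T.
      At T: go right to L.
        L is a leaf — visit L.
    Visit W.
    At W: go right to H.
      At H: go left to D.
        At D: no left child.
        Visit D.
        At D: go right to N.
          At N: go left to Y.
            At Y: go left to P.
              P is a leaf — visit P.
            Visit Y.
            At Y: no right child.
          Visit N.
          At N: no right child.
      Visit H.
      At H: no right child.
  Visit J.
  At J: go right to B.
    B is a leaf — visit B.
Visit E.
At E: go right to X.
  At X: no left child.
  Visit X.
  At X: go right to K.
    At K: go left to G.
      G is a leaf — visit G.
    Visit K.
    At K: go right to Z.
      Z is a leaf — visit Z.
Full in-order sequence: T, L, W, D, P, Y, N, H, J, B, E, X, G, K, Z.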